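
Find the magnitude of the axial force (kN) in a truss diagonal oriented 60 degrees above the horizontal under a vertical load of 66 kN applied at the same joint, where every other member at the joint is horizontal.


At the joint, only the diagonal has a vertical component, so vertical equilibrium gives:
F * sin(60) = 66
F = 66 / sin(60)
= 66 / 0.866025
= 76.21 kN

76.21 kN


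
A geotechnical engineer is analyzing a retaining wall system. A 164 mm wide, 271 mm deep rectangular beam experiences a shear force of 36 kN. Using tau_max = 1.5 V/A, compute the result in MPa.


A = b * h = 164 * 271 = 44444 mm^2
V = 36 kN = 36000.0 N
tau_max = 1.5 * V / A = 1.5 * 36000.0 / 44444
= 1.215 MPa

1.215 MPa


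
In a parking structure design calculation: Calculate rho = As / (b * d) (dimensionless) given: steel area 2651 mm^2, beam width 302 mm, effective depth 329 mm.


rho = As / (b * d)
= 2651 / (302 * 329)
= 2651 / 99358
= 0.026681 (dimensionless)

0.026681 (dimensionless)


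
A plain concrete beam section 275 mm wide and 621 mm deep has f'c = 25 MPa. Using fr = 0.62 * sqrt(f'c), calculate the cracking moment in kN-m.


fr = 0.62 * sqrt(25) = 0.62 * 5.0 = 3.1 MPa
I = 275 * 621^3 / 12 = 5488153481.25 mm^4
y_t = 310.5 mm
M_cr = fr * I / y_t = 3.1 * 5488153481.25 / 310.5 N-mm
= 54.7932 kN-m

54.7932 kN-m


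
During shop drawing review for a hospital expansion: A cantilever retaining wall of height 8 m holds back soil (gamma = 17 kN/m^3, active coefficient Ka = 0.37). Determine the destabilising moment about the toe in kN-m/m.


Pa = 0.5 * Ka * gamma * H^2
= 0.5 * 0.37 * 17 * 8^2
= 201.28 kN/m
Arm = H / 3 = 8 / 3 = 2.6667 m
Mo = Pa * arm = Pa * H / 3 = 201.28 * 8 / 3 = 536.7467 kN-m/m

536.7467 kN-m/m


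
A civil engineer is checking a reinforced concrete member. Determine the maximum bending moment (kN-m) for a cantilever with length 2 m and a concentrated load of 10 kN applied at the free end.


For a cantilever with a point load at the free end:
M_max = P * L = 10 * 2 = 20 kN-m

20 kN-m


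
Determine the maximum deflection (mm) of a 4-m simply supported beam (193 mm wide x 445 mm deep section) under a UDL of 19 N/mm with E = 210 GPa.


I = 193 * 445^3 / 12 = 1417281427.08 mm^4
L = 4000.0 mm, w = 19 N/mm, E = 210000.0 MPa
delta = 5 * w * L^4 / (384 * E * I)
= 5 * 19 * 4000.0^4 / (384 * 210000.0 * 1417281427.08)
= 0.2128 mm

0.2128 mm


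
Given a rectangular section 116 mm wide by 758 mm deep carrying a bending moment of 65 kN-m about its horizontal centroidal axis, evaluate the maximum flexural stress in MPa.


I = b * h^3 / 12 = 116 * 758^3 / 12 = 4210021949.33 mm^4
y = h / 2 = 758 / 2 = 379.0 mm
M = 65 kN-m = 65000000.0 N-mm
sigma = M * y / I = 65000000.0 * 379.0 / 4210021949.33
= 5.85 MPa

5.85 MPa


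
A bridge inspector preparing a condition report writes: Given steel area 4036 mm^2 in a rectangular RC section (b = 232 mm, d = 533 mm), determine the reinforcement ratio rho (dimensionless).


rho = As / (b * d)
= 4036 / (232 * 533)
= 4036 / 123656
= 0.032639 (dimensionless)

0.032639 (dimensionless)


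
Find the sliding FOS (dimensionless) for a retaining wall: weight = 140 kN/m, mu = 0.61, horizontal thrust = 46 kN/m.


Resisting force = mu * W = 0.61 * 140 = 85.4 kN/m
FOS = Resisting / Driving = 85.4 / 46
= 1.8565 (dimensionless)

1.8565 (dimensionless)


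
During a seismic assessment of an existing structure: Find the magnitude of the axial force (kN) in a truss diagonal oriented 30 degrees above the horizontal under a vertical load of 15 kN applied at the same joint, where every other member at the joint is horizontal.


At the joint, only the diagonal has a vertical component, so vertical equilibrium gives:
F * sin(30) = 15
F = 15 / sin(30)
= 15 / 0.5
= 30.0 kN

30.0 kN


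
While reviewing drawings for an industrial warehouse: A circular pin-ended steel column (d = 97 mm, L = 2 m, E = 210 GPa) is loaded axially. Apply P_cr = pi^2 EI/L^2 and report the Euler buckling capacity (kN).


I = pi * d^4 / 64 = 4345670.92 mm^4
L = 2000.0 mm
P_cr = pi^2 * E * I / L^2
= 9.8696 * 210000.0 * 4345670.92 / 2000.0^2
= 2251727.77 N = 2251.7278 kN

2251.7278 kN


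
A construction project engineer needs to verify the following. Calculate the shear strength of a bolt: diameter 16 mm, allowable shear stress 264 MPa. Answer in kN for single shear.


A = pi * d^2 / 4 = pi * 16^2 / 4 = 201.0619 mm^2
V = f_v * A / 1000 = 264 * 201.0619 / 1000
= 53.0803 kN

53.0803 kN


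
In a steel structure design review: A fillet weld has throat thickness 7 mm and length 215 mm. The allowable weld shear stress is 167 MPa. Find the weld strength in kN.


Strength = throat * length * allowable stress
= 7 * 215 * 167 N
= 251335 N
= 251.34 kN

251.34 kN


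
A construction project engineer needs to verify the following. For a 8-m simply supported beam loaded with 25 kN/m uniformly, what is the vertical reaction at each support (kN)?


Total load = w * L = 25 * 8 = 200 kN
By symmetry, each reaction R = total / 2 = 200 / 2 = 100.0 kN

100.0 kN


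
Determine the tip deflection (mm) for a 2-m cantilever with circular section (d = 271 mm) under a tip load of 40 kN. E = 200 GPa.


I = pi * d^4 / 64 = pi * 271^4 / 64 = 264756762.74 mm^4
L = 2000.0 mm, P = 40000.0 N, E = 200000.0 MPa
delta = P * L^3 / (3 * E * I)
= 40000.0 * 2000.0^3 / (3 * 200000.0 * 264756762.74)
= 2.0144 mm

2.0144 mm


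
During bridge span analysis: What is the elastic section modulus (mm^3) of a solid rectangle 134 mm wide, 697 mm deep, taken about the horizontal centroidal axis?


S = b * h^2 / 6
= 134 * 697^2 / 6
= 134 * 485809 / 6
= 10849734.33 mm^3

10849734.33 mm^3


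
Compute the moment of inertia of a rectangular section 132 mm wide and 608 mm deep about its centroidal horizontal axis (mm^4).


I = b * h^3 / 12
= 132 * 608^3 / 12
= 132 * 224755712 / 12
= 2472312832.0 mm^4

2472312832.0 mm^4


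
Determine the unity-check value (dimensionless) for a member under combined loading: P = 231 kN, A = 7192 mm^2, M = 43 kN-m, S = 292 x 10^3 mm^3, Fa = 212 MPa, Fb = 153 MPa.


f_a = P / A = 231000.0 / 7192 = 32.119 MPa
f_b = M / S = 43000000.0 / 292000.0 = 147.2603 MPa
Ratio = f_a / Fa + f_b / Fb
= 32.119 / 212 + 147.2603 / 153
= 1.114 (dimensionless)

1.114 (dimensionless)


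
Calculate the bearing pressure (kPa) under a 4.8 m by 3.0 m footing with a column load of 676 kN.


A = 4.8 * 3.0 = 14.4 m^2
q = P / A = 676 / 14.4
= 46.9444 kPa

46.9444 kPa


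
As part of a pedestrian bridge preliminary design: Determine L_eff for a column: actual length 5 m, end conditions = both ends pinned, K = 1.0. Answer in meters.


L_eff = K * L
= 1.0 * 5
= 5.0 m

5.0 m


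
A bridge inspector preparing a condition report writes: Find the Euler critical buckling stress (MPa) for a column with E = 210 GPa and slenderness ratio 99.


sigma_cr = pi^2 * E / lambda^2
= 9.8696 * 210000.0 / 99^2
= 9.8696 * 210000.0 / 9801
= 211.4699 MPa

211.4699 MPa


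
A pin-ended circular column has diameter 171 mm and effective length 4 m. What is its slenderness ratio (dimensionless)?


Radius of gyration r = d / 4 = 171 / 4 = 42.75 mm
L_eff = 4000.0 mm
Slenderness ratio = L / r = 4000.0 / 42.75 = 93.57 (dimensionless)

93.57 (dimensionless)


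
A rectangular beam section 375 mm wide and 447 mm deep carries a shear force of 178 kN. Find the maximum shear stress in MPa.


A = b * h = 375 * 447 = 167625 mm^2
V = 178 kN = 178000.0 N
tau_max = 1.5 * V / A = 1.5 * 178000.0 / 167625
= 1.5928 MPa

1.5928 MPa


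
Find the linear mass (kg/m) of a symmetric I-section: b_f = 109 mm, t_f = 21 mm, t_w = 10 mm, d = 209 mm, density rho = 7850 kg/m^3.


A_flanges = 2 * 109 * 21 = 4578 mm^2
A_web = (209 - 2 * 21) * 10 = 1670 mm^2
A_total = 4578 + 1670 = 6248 mm^2 = 0.006248 m^2
Weight = rho * A = 7850 * 0.006248 = 49.0468 kg/m

49.0468 kg/m


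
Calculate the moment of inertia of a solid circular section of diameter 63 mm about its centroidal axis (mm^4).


r = d / 2 = 63 / 2 = 31.5 mm
I = pi * r^4 / 4 = pi * 31.5^4 / 4
= 773271.66 mm^4

773271.66 mm^4


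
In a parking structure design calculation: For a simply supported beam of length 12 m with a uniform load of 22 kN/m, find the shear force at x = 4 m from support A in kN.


R_A = w * L / 2 = 22 * 12 / 2 = 132.0 kN
V(x) = R_A - w * x = 132.0 - 22 * 4
= 44.0 kN

44.0 kN


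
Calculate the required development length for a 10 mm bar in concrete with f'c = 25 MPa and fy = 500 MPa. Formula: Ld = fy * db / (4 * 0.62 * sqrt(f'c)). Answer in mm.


Ld = (fy * db) / (4 * 0.62 * sqrt(f'c))
= (500 * 10) / (4 * 0.62 * sqrt(25))
= 5000 / 12.4
= 403.23 mm

403.23 mm


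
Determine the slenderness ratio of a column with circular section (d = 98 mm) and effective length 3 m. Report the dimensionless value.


Radius of gyration r = d / 4 = 98 / 4 = 24.5 mm
L_eff = 3000.0 mm
Slenderness ratio = L / r = 3000.0 / 24.5 = 122.45 (dimensionless)

122.45 (dimensionless)


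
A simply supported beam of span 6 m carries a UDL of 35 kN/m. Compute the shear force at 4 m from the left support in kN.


R_A = w * L / 2 = 35 * 6 / 2 = 105.0 kN
V(x) = R_A - w * x = 105.0 - 35 * 4
= -35.0 kN

-35.0 kN


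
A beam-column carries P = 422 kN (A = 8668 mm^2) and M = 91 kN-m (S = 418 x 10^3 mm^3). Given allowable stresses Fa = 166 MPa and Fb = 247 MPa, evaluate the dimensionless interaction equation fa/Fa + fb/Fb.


f_a = P / A = 422000.0 / 8668 = 48.6848 MPa
f_b = M / S = 91000000.0 / 418000.0 = 217.7033 MPa
Ratio = f_a / Fa + f_b / Fb
= 48.6848 / 166 + 217.7033 / 247
= 1.1747 (dimensionless)

1.1747 (dimensionless)


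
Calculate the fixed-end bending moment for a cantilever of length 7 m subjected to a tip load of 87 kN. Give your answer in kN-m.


For a cantilever with a point load at the free end:
M_max = P * L = 87 * 7 = 609 kN-m

609 kN-m


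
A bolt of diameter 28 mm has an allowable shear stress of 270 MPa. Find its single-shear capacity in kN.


A = pi * d^2 / 4 = pi * 28^2 / 4 = 615.7522 mm^2
V = f_v * A / 1000 = 270 * 615.7522 / 1000
= 166.2531 kN

166.2531 kN


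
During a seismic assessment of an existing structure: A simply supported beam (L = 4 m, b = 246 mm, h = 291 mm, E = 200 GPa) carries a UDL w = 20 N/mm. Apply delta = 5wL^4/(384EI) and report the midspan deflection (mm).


I = 246 * 291^3 / 12 = 505164505.5 mm^4
L = 4000.0 mm, w = 20 N/mm, E = 200000.0 MPa
delta = 5 * w * L^4 / (384 * E * I)
= 5 * 20 * 4000.0^4 / (384 * 200000.0 * 505164505.5)
= 0.6599 mm

0.6599 mm


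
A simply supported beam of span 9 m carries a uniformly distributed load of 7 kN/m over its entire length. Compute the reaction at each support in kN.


Total load = w * L = 7 * 9 = 63 kN
By symmetry, each reaction R = total / 2 = 63 / 2 = 31.5 kN

31.5 kN


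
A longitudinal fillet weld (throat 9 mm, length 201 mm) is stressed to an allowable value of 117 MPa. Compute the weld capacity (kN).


Strength = throat * length * allowable stress
= 9 * 201 * 117 N
= 211653 N
= 211.65 kN

211.65 kN


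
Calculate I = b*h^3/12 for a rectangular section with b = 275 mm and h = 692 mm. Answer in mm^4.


I = b * h^3 / 12
= 275 * 692^3 / 12
= 275 * 331373888 / 12
= 7593984933.33 mm^4

7593984933.33 mm^4


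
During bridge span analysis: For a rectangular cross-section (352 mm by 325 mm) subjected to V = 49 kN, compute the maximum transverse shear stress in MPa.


A = b * h = 352 * 325 = 114400 mm^2
V = 49 kN = 49000.0 N
tau_max = 1.5 * V / A = 1.5 * 49000.0 / 114400
= 0.6425 MPa

0.6425 MPa


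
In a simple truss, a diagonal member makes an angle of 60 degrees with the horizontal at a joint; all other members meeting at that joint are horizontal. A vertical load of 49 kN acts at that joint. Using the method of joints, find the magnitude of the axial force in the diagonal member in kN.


At the joint, only the diagonal has a vertical component, so vertical equilibrium gives:
F * sin(60) = 49
F = 49 / sin(60)
= 49 / 0.866025
= 56.58 kN

56.58 kN


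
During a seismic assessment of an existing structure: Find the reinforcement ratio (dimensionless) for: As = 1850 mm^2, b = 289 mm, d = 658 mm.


rho = As / (b * d)
= 1850 / (289 * 658)
= 1850 / 190162
= 0.009729 (dimensionless)

0.009729 (dimensionless)


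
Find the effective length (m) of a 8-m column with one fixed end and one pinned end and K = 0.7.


L_eff = K * L
= 0.7 * 8
= 5.6 m

5.6 m


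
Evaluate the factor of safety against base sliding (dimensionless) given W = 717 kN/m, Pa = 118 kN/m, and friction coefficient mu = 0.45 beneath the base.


Resisting force = mu * W = 0.45 * 717 = 322.65 kN/m
FOS = Resisting / Driving = 322.65 / 118
= 2.7343 (dimensionless)

2.7343 (dimensionless)


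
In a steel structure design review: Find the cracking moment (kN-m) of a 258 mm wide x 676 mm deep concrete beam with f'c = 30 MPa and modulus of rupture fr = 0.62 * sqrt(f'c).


fr = 0.62 * sqrt(30) = 0.62 * 5.4772 = 3.3959 MPa
I = 258 * 676^3 / 12 = 6641689184.0 mm^4
y_t = 338.0 mm
M_cr = fr * I / y_t = 3.3959 * 6641689184.0 / 338.0 N-mm
= 66.7289 kN-m

66.7289 kN-m


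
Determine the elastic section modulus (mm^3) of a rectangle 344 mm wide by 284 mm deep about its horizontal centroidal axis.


S = b * h^2 / 6
= 344 * 284^2 / 6
= 344 * 80656 / 6
= 4624277.33 mm^3

4624277.33 mm^3


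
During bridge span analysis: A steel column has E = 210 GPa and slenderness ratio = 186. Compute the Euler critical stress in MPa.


sigma_cr = pi^2 * E / lambda^2
= 9.8696 * 210000.0 / 186^2
= 9.8696 * 210000.0 / 34596
= 59.9091 MPa

59.9091 MPa


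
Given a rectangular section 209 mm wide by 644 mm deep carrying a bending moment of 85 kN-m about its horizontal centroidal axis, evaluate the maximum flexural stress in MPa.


I = b * h^3 / 12 = 209 * 644^3 / 12 = 4651817221.33 mm^4
y = h / 2 = 644 / 2 = 322.0 mm
M = 85 kN-m = 85000000.0 N-mm
sigma = M * y / I = 85000000.0 * 322.0 / 4651817221.33
= 5.88 MPa

5.88 MPa


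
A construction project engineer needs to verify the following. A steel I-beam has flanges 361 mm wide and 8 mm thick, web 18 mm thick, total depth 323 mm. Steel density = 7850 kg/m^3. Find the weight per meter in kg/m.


A_flanges = 2 * 361 * 8 = 5776 mm^2
A_web = (323 - 2 * 8) * 18 = 5526 mm^2
A_total = 5776 + 5526 = 11302 mm^2 = 0.011302 m^2
Weight = rho * A = 7850 * 0.011302 = 88.7207 kg/m

88.7207 kg/m


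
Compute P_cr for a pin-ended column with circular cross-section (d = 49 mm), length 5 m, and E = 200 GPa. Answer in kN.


I = pi * d^4 / 64 = 282979.01 mm^4
L = 5000.0 mm
P_cr = pi^2 * E * I / L^2
= 9.8696 * 200000.0 * 282979.01 / 5000.0^2
= 22343.13 N = 22.3431 kN

22.3431 kN


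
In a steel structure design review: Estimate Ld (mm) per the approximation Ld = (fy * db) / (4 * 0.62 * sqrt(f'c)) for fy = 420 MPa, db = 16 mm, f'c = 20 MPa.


Ld = (fy * db) / (4 * 0.62 * sqrt(f'c))
= (420 * 16) / (4 * 0.62 * sqrt(20))
= 6720 / 11.0909
= 605.9 mm

605.9 mm


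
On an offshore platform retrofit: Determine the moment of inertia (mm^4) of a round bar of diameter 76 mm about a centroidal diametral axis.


r = d / 2 = 76 / 2 = 38.0 mm
I = pi * r^4 / 4 = pi * 38.0^4 / 4
= 1637661.98 mm^4

1637661.98 mm^4


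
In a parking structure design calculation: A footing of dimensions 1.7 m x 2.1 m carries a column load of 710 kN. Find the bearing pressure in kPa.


A = 1.7 * 2.1 = 3.57 m^2
q = P / A = 710 / 3.57
= 198.8796 kPa

198.8796 kPa


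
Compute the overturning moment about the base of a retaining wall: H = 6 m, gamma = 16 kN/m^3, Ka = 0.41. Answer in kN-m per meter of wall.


Pa = 0.5 * Ka * gamma * H^2
= 0.5 * 0.41 * 16 * 6^2
= 118.08 kN/m
Arm = H / 3 = 6 / 3 = 2.0 m
Mo = Pa * arm = Pa * H / 3 = 118.08 * 6 / 3 = 236.16 kN-m/m

236.16 kN-m/m


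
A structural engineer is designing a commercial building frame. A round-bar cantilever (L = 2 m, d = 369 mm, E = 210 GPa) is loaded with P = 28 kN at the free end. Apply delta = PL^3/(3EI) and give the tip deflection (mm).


I = pi * d^4 / 64 = pi * 369^4 / 64 = 910071184.05 mm^4
L = 2000.0 mm, P = 28000.0 N, E = 210000.0 MPa
delta = P * L^3 / (3 * E * I)
= 28000.0 * 2000.0^3 / (3 * 210000.0 * 910071184.05)
= 0.3907 mm

0.3907 mm


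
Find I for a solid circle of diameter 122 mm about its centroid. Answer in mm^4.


r = d / 2 = 122 / 2 = 61.0 mm
I = pi * r^4 / 4 = pi * 61.0^4 / 4
= 10874498.09 mm^4

10874498.09 mm^4


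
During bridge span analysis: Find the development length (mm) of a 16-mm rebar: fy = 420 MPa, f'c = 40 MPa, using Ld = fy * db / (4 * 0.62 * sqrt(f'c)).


Ld = (fy * db) / (4 * 0.62 * sqrt(f'c))
= (420 * 16) / (4 * 0.62 * sqrt(40))
= 6720 / 15.6849
= 428.44 mm

428.44 mm


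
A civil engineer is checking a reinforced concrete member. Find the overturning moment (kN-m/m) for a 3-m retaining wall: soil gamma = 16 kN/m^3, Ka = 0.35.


Pa = 0.5 * Ka * gamma * H^2
= 0.5 * 0.35 * 16 * 3^2
= 25.2 kN/m
Arm = H / 3 = 3 / 3 = 1.0 m
Mo = Pa * arm = Pa * H / 3 = 25.2 * 3 / 3 = 25.2 kN-m/m

25.2 kN-m/m


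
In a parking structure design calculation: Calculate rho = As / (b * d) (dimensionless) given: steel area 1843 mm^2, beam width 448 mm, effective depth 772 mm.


rho = As / (b * d)
= 1843 / (448 * 772)
= 1843 / 345856
= 0.005329 (dimensionless)

0.005329 (dimensionless)


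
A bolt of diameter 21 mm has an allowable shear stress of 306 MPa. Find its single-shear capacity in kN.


A = pi * d^2 / 4 = pi * 21^2 / 4 = 346.3606 mm^2
V = f_v * A / 1000 = 306 * 346.3606 / 1000
= 105.9863 kN

105.9863 kN


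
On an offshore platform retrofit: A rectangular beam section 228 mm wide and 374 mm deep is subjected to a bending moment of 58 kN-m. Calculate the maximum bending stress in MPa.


I = b * h^3 / 12 = 228 * 374^3 / 12 = 993958856.0 mm^4
y = h / 2 = 374 / 2 = 187.0 mm
M = 58 kN-m = 58000000.0 N-mm
sigma = M * y / I = 58000000.0 * 187.0 / 993958856.0
= 10.91 MPa

10.91 MPa


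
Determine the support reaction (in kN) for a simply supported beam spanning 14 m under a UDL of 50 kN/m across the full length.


Total load = w * L = 50 * 14 = 700 kN
By symmetry, each reaction R = total / 2 = 700 / 2 = 350.0 kN

350.0 kN


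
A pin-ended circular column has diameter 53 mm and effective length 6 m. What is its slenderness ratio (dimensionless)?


Radius of gyration r = d / 4 = 53 / 4 = 13.25 mm
L_eff = 6000.0 mm
Slenderness ratio = L / r = 6000.0 / 13.25 = 452.83 (dimensionless)

452.83 (dimensionless)


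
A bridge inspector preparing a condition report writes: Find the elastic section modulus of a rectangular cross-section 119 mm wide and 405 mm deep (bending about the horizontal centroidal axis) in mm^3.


S = b * h^2 / 6
= 119 * 405^2 / 6
= 119 * 164025 / 6
= 3253162.5 mm^3

3253162.5 mm^3


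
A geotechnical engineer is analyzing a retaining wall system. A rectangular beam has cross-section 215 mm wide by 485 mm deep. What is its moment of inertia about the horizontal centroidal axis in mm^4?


I = b * h^3 / 12
= 215 * 485^3 / 12
= 215 * 114084125 / 12
= 2044007239.58 mm^4

2044007239.58 mm^4


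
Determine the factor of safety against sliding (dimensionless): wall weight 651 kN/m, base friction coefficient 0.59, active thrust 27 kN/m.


Resisting force = mu * W = 0.59 * 651 = 384.09 kN/m
FOS = Resisting / Driving = 384.09 / 27
= 14.2256 (dimensionless)

14.2256 (dimensionless)


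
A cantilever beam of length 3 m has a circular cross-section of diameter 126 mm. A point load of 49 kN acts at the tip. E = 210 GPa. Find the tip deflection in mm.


I = pi * d^4 / 64 = pi * 126^4 / 64 = 12372346.64 mm^4
L = 3000.0 mm, P = 49000.0 N, E = 210000.0 MPa
delta = P * L^3 / (3 * E * I)
= 49000.0 * 3000.0^3 / (3 * 210000.0 * 12372346.64)
= 169.7334 mm

169.7334 mm


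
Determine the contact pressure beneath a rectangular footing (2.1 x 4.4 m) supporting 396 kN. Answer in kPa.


A = 2.1 * 4.4 = 9.24 m^2
q = P / A = 396 / 9.24
= 42.8571 kPa

42.8571 kPa


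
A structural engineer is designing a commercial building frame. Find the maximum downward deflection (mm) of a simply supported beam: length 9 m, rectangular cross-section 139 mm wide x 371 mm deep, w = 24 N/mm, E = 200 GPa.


I = 139 * 371^3 / 12 = 591500727.42 mm^4
L = 9000.0 mm, w = 24 N/mm, E = 200000.0 MPa
delta = 5 * w * L^4 / (384 * E * I)
= 5 * 24 * 9000.0^4 / (384 * 200000.0 * 591500727.42)
= 17.3314 mm

17.3314 mm


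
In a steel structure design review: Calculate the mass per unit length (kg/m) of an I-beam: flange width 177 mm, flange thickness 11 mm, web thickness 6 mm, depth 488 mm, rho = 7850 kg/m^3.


A_flanges = 2 * 177 * 11 = 3894 mm^2
A_web = (488 - 2 * 11) * 6 = 2796 mm^2
A_total = 3894 + 2796 = 6690 mm^2 = 0.006690 m^2
Weight = rho * A = 7850 * 0.006690 = 52.5165 kg/m

52.5165 kg/m


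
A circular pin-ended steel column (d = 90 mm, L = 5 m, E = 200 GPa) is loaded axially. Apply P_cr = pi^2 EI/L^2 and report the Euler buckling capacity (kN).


I = pi * d^4 / 64 = 3220623.34 mm^4
L = 5000.0 mm
P_cr = pi^2 * E * I / L^2
= 9.8696 * 200000.0 * 3220623.34 / 5000.0^2
= 254290.23 N = 254.2902 kN

254.2902 kN


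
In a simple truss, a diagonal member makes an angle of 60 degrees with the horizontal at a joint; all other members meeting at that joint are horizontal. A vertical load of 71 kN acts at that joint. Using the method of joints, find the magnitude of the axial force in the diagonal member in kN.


At the joint, only the diagonal has a vertical component, so vertical equilibrium gives:
F * sin(60) = 71
F = 71 / sin(60)
= 71 / 0.866025
= 81.98 kN

81.98 kN


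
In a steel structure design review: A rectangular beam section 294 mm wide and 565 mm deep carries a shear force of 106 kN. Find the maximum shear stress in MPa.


A = b * h = 294 * 565 = 166110 mm^2
V = 106 kN = 106000.0 N
tau_max = 1.5 * V / A = 1.5 * 106000.0 / 166110
= 0.9572 MPa

0.9572 MPa


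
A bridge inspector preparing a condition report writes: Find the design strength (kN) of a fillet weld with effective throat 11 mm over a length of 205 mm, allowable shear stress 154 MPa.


Strength = throat * length * allowable stress
= 11 * 205 * 154 N
= 347270 N
= 347.27 kN

347.27 kN


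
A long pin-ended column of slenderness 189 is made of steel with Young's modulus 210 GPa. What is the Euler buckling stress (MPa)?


sigma_cr = pi^2 * E / lambda^2
= 9.8696 * 210000.0 / 189^2
= 9.8696 * 210000.0 / 35721
= 58.0224 MPa

58.0224 MPa


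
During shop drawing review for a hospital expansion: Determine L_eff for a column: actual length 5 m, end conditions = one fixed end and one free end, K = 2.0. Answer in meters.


L_eff = K * L
= 2.0 * 5
= 10.0 m

10.0 m


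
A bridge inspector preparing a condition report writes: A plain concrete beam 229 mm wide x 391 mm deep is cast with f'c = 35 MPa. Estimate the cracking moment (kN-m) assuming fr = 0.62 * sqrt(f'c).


fr = 0.62 * sqrt(35) = 0.62 * 5.9161 = 3.668 MPa
I = 229 * 391^3 / 12 = 1140734321.58 mm^4
y_t = 195.5 mm
M_cr = fr * I / y_t = 3.668 * 1140734321.58 / 195.5 N-mm
= 21.4024 kN-m

21.4024 kN-m


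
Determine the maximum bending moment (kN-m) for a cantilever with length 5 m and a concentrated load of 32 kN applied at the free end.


For a cantilever with a point load at the free end:
M_max = P * L = 32 * 5 = 160 kN-m

160 kN-m


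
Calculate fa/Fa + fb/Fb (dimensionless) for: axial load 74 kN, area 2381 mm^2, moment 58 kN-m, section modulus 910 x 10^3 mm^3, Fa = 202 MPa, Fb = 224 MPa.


f_a = P / A = 74000.0 / 2381 = 31.0794 MPa
f_b = M / S = 58000000.0 / 910000.0 = 63.7363 MPa
Ratio = f_a / Fa + f_b / Fb
= 31.0794 / 202 + 63.7363 / 224
= 0.4384 (dimensionless)

0.4384 (dimensionless)


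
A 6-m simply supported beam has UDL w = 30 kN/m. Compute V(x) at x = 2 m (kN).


R_A = w * L / 2 = 30 * 6 / 2 = 90.0 kN
V(x) = R_A - w * x = 90.0 - 30 * 2
= 30.0 kN

30.0 kN


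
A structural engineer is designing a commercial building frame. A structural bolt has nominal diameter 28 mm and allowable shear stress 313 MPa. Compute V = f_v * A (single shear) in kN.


A = pi * d^2 / 4 = pi * 28^2 / 4 = 615.7522 mm^2
V = f_v * A / 1000 = 313 * 615.7522 / 1000
= 192.7304 kN

192.7304 kN


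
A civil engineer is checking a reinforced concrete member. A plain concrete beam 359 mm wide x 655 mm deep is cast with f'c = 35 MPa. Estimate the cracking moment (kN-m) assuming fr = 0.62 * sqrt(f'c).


fr = 0.62 * sqrt(35) = 0.62 * 5.9161 = 3.668 MPa
I = 359 * 655^3 / 12 = 8406923635.42 mm^4
y_t = 327.5 mm
M_cr = fr * I / y_t = 3.668 * 8406923635.42 / 327.5 N-mm
= 94.1568 kN-m

94.1568 kN-m


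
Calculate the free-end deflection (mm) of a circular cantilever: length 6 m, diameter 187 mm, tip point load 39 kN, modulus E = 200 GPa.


I = pi * d^4 / 64 = pi * 187^4 / 64 = 60025574.43 mm^4
L = 6000.0 mm, P = 39000.0 N, E = 200000.0 MPa
delta = P * L^3 / (3 * E * I)
= 39000.0 * 6000.0^3 / (3 * 200000.0 * 60025574.43)
= 233.9003 mm

233.9003 mm


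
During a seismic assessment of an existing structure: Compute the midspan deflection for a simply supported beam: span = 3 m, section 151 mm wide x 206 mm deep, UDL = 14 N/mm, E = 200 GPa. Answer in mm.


I = 151 * 206^3 / 12 = 110001184.67 mm^4
L = 3000.0 mm, w = 14 N/mm, E = 200000.0 MPa
delta = 5 * w * L^4 / (384 * E * I)
= 5 * 14 * 3000.0^4 / (384 * 200000.0 * 110001184.67)
= 0.6712 mm

0.6712 mm


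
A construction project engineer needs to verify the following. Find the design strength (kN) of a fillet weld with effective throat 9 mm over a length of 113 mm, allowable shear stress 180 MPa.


Strength = throat * length * allowable stress
= 9 * 113 * 180 N
= 183060 N
= 183.06 kN

183.06 kN


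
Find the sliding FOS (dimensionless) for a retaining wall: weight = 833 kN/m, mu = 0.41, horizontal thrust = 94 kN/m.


Resisting force = mu * W = 0.41 * 833 = 341.53 kN/m
FOS = Resisting / Driving = 341.53 / 94
= 3.6333 (dimensionless)

3.6333 (dimensionless)


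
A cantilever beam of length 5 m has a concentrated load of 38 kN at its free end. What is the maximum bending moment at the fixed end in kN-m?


For a cantilever with a point load at the free end:
M_max = P * L = 38 * 5 = 190 kN-m

190 kN-m


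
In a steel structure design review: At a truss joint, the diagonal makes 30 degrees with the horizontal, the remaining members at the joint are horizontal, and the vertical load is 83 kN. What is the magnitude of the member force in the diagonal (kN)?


At the joint, only the diagonal has a vertical component, so vertical equilibrium gives:
F * sin(30) = 83
F = 83 / sin(30)
= 83 / 0.5
= 166.0 kN

166.0 kN


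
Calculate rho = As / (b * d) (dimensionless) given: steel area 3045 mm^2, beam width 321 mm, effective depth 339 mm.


rho = As / (b * d)
= 3045 / (321 * 339)
= 3045 / 108819
= 0.027982 (dimensionless)

0.027982 (dimensionless)


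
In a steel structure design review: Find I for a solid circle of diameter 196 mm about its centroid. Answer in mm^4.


r = d / 2 = 196 / 2 = 98.0 mm
I = pi * r^4 / 4 = pi * 98.0^4 / 4
= 72442625.88 mm^4

72442625.88 mm^4


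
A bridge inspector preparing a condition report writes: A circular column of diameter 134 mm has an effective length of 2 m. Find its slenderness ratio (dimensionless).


Radius of gyration r = d / 4 = 134 / 4 = 33.5 mm
L_eff = 2000.0 mm
Slenderness ratio = L / r = 2000.0 / 33.5 = 59.7 (dimensionless)

59.7 (dimensionless)


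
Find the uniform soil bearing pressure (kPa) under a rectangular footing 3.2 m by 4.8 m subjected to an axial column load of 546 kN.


A = 3.2 * 4.8 = 15.36 m^2
q = P / A = 546 / 15.36
= 35.5469 kPa

35.5469 kPa


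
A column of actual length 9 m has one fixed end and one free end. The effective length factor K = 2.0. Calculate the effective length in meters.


L_eff = K * L
= 2.0 * 9
= 18.0 m

18.0 m


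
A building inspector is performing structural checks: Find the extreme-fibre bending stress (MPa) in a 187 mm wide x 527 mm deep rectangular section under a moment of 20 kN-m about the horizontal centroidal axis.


I = b * h^3 / 12 = 187 * 527^3 / 12 = 2280826268.42 mm^4
y = h / 2 = 527 / 2 = 263.5 mm
M = 20 kN-m = 20000000.0 N-mm
sigma = M * y / I = 20000000.0 * 263.5 / 2280826268.42
= 2.31 MPa

2.31 MPa


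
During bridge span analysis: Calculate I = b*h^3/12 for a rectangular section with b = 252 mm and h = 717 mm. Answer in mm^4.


I = b * h^3 / 12
= 252 * 717^3 / 12
= 252 * 368601813 / 12
= 7740638073.0 mm^4

7740638073.0 mm^4


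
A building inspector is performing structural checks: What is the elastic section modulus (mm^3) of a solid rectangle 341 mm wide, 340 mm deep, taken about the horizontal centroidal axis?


S = b * h^2 / 6
= 341 * 340^2 / 6
= 341 * 115600 / 6
= 6569933.33 mm^3

6569933.33 mm^3


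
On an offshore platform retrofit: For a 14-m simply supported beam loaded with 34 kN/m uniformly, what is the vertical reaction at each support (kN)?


Total load = w * L = 34 * 14 = 476 kN
By symmetry, each reaction R = total / 2 = 476 / 2 = 238.0 kN

238.0 kN


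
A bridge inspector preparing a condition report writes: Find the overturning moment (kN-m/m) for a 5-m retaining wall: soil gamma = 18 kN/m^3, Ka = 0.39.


Pa = 0.5 * Ka * gamma * H^2
= 0.5 * 0.39 * 18 * 5^2
= 87.75 kN/m
Arm = H / 3 = 5 / 3 = 1.6667 m
Mo = Pa * arm = Pa * H / 3 = 87.75 * 5 / 3 = 146.25 kN-m/m

146.25 kN-m/m


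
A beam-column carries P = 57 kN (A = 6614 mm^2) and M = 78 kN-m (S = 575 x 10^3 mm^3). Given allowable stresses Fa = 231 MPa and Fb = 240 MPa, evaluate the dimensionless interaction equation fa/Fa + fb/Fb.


f_a = P / A = 57000.0 / 6614 = 8.6181 MPa
f_b = M / S = 78000000.0 / 575000.0 = 135.6522 MPa
Ratio = f_a / Fa + f_b / Fb
= 8.6181 / 231 + 135.6522 / 240
= 0.6025 (dimensionless)

0.6025 (dimensionless)


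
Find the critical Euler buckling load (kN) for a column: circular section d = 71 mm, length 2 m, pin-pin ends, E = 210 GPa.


I = pi * d^4 / 64 = 1247392.97 mm^4
L = 2000.0 mm
P_cr = pi^2 * E * I / L^2
= 9.8696 * 210000.0 * 1247392.97 / 2000.0^2
= 646341.95 N = 646.3419 kN

646.3419 kN


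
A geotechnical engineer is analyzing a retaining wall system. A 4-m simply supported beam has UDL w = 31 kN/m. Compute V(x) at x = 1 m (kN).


R_A = w * L / 2 = 31 * 4 / 2 = 62.0 kN
V(x) = R_A - w * x = 62.0 - 31 * 1
= 31.0 kN

31.0 kN


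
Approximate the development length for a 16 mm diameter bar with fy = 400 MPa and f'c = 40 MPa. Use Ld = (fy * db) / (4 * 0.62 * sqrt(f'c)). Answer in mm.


Ld = (fy * db) / (4 * 0.62 * sqrt(f'c))
= (400 * 16) / (4 * 0.62 * sqrt(40))
= 6400 / 15.6849
= 408.04 mm

408.04 mm


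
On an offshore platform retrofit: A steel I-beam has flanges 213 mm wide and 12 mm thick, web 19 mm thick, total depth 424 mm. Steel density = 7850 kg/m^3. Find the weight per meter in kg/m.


A_flanges = 2 * 213 * 12 = 5112 mm^2
A_web = (424 - 2 * 12) * 19 = 7600 mm^2
A_total = 5112 + 7600 = 12712 mm^2 = 0.012712 m^2
Weight = rho * A = 7850 * 0.012712 = 99.7892 kg/m

99.7892 kg/m


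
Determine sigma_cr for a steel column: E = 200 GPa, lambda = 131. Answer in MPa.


sigma_cr = pi^2 * E / lambda^2
= 9.8696 * 200000.0 / 131^2
= 9.8696 * 200000.0 / 17161
= 115.0237 MPa

115.0237 MPa


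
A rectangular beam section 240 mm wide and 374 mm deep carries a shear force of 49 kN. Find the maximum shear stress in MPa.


A = b * h = 240 * 374 = 89760 mm^2
V = 49 kN = 49000.0 N
tau_max = 1.5 * V / A = 1.5 * 49000.0 / 89760
= 0.8189 MPa

0.8189 MPa


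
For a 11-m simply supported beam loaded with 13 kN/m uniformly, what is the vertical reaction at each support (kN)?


Total load = w * L = 13 * 11 = 143 kN
By symmetry, each reaction R = total / 2 = 143 / 2 = 71.5 kN

71.5 kN


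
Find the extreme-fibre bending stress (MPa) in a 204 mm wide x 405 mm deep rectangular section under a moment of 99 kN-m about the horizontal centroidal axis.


I = b * h^3 / 12 = 204 * 405^3 / 12 = 1129312125.0 mm^4
y = h / 2 = 405 / 2 = 202.5 mm
M = 99 kN-m = 99000000.0 N-mm
sigma = M * y / I = 99000000.0 * 202.5 / 1129312125.0
= 17.75 MPa

17.75 MPa


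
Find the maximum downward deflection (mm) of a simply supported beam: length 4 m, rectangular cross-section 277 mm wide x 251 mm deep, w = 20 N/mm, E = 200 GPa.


I = 277 * 251^3 / 12 = 365022543.92 mm^4
L = 4000.0 mm, w = 20 N/mm, E = 200000.0 MPa
delta = 5 * w * L^4 / (384 * E * I)
= 5 * 20 * 4000.0^4 / (384 * 200000.0 * 365022543.92)
= 0.9132 mm

0.9132 mm


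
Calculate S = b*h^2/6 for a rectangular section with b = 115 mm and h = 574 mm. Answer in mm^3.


S = b * h^2 / 6
= 115 * 574^2 / 6
= 115 * 329476 / 6
= 6314956.67 mm^3

6314956.67 mm^3


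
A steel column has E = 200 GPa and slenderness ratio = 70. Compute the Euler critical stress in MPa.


sigma_cr = pi^2 * E / lambda^2
= 9.8696 * 200000.0 / 70^2
= 9.8696 * 200000.0 / 4900
= 402.841 MPa

402.841 MPa


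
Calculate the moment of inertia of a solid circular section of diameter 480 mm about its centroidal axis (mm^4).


r = d / 2 = 480 / 2 = 240.0 mm
I = pi * r^4 / 4 = pi * 240.0^4 / 4
= 2605762610.59 mm^4

2605762610.59 mm^4


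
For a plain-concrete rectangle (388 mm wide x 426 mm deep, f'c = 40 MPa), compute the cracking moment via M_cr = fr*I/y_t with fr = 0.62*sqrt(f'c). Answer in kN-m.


fr = 0.62 * sqrt(40) = 0.62 * 6.3246 = 3.9212 MPa
I = 388 * 426^3 / 12 = 2499650424.0 mm^4
y_t = 213.0 mm
M_cr = fr * I / y_t = 3.9212 * 2499650424.0 / 213.0 N-mm
= 46.0173 kN-m

46.0173 kN-m


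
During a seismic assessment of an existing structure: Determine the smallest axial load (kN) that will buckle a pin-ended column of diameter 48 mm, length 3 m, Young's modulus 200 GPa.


I = pi * d^4 / 64 = 260576.26 mm^4
L = 3000.0 mm
P_cr = pi^2 * E * I / L^2
= 9.8696 * 200000.0 * 260576.26 / 3000.0^2
= 57150.77 N = 57.1508 kN

57.1508 kN


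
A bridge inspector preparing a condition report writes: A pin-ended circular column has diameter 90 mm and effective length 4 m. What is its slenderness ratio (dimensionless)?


Radius of gyration r = d / 4 = 90 / 4 = 22.5 mm
L_eff = 4000.0 mm
Slenderness ratio = L / r = 4000.0 / 22.5 = 177.78 (dimensionless)

177.78 (dimensionless)


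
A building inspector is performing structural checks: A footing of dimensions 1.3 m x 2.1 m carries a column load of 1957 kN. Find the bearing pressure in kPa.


A = 1.3 * 2.1 = 2.73 m^2
q = P / A = 1957 / 2.73
= 716.8498 kPa

716.8498 kPa


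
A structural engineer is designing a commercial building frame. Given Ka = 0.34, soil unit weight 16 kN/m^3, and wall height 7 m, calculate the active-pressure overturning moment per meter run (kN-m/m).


Pa = 0.5 * Ka * gamma * H^2
= 0.5 * 0.34 * 16 * 7^2
= 133.28 kN/m
Arm = H / 3 = 7 / 3 = 2.3333 m
Mo = Pa * arm = Pa * H / 3 = 133.28 * 7 / 3 = 310.9867 kN-m/m

310.9867 kN-m/m


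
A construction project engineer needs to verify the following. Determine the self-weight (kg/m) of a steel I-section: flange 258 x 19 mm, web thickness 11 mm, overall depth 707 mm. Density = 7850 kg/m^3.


A_flanges = 2 * 258 * 19 = 9804 mm^2
A_web = (707 - 2 * 19) * 11 = 7359 mm^2
A_total = 9804 + 7359 = 17163 mm^2 = 0.017163 m^2
Weight = rho * A = 7850 * 0.017163 = 134.7295 kg/m

134.7295 kg/m


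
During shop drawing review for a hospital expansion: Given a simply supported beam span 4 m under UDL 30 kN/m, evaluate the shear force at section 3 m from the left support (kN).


R_A = w * L / 2 = 30 * 4 / 2 = 60.0 kN
V(x) = R_A - w * x = 60.0 - 30 * 3
= -30.0 kN

-30.0 kN


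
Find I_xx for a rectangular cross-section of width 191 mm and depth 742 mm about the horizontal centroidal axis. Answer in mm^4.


I = b * h^3 / 12
= 191 * 742^3 / 12
= 191 * 408518488 / 12
= 6502252600.67 mm^4

6502252600.67 mm^4


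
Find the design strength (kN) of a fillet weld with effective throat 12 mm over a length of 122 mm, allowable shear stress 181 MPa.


Strength = throat * length * allowable stress
= 12 * 122 * 181 N
= 264984 N
= 264.98 kN

264.98 kN


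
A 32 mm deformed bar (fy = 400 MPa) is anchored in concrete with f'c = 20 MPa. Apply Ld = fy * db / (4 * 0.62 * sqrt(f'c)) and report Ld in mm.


Ld = (fy * db) / (4 * 0.62 * sqrt(f'c))
= (400 * 32) / (4 * 0.62 * sqrt(20))
= 12800 / 11.0909
= 1154.1 mm

1154.1 mm


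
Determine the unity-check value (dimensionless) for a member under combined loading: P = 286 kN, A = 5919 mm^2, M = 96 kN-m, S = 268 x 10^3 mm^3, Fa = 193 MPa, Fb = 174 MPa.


f_a = P / A = 286000.0 / 5919 = 48.319 MPa
f_b = M / S = 96000000.0 / 268000.0 = 358.209 MPa
Ratio = f_a / Fa + f_b / Fb
= 48.319 / 193 + 358.209 / 174
= 2.309 (dimensionless)

2.309 (dimensionless)


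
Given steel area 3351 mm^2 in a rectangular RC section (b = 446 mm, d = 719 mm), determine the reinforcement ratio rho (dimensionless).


rho = As / (b * d)
= 3351 / (446 * 719)
= 3351 / 320674
= 0.01045 (dimensionless)

0.01045 (dimensionless)


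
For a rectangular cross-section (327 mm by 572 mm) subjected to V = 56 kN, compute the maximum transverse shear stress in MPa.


A = b * h = 327 * 572 = 187044 mm^2
V = 56 kN = 56000.0 N
tau_max = 1.5 * V / A = 1.5 * 56000.0 / 187044
= 0.4491 MPa

0.4491 MPa


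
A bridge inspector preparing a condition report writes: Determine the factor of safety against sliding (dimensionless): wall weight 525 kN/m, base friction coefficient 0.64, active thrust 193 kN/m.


Resisting force = mu * W = 0.64 * 525 = 336.0 kN/m
FOS = Resisting / Driving = 336.0 / 193
= 1.7409 (dimensionless)

1.7409 (dimensionless)


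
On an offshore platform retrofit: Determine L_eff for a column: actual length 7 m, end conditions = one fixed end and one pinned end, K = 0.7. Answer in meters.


L_eff = K * L
= 0.7 * 7
= 4.9 m

4.9 m


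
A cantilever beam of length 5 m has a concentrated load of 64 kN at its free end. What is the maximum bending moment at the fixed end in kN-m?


For a cantilever with a point load at the free end:
M_max = P * L = 64 * 5 = 320 kN-m

320 kN-m


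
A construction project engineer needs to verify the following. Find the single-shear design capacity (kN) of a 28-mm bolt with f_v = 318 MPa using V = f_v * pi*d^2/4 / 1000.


A = pi * d^2 / 4 = pi * 28^2 / 4 = 615.7522 mm^2
V = f_v * A / 1000 = 318 * 615.7522 / 1000
= 195.8092 kN

195.8092 kN


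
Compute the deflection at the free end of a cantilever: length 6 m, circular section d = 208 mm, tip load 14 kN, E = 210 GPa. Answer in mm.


I = pi * d^4 / 64 = pi * 208^4 / 64 = 91880476.45 mm^4
L = 6000.0 mm, P = 14000.0 N, E = 210000.0 MPa
delta = P * L^3 / (3 * E * I)
= 14000.0 * 6000.0^3 / (3 * 210000.0 * 91880476.45)
= 52.2418 mm

52.2418 mm


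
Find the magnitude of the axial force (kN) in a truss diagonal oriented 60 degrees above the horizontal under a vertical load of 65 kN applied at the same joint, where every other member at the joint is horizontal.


At the joint, only the diagonal has a vertical component, so vertical equilibrium gives:
F * sin(60) = 65
F = 65 / sin(60)
= 65 / 0.866025
= 75.06 kN

75.06 kN


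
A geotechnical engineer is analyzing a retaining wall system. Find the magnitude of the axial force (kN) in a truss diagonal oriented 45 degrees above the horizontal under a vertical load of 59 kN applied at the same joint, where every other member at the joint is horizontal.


At the joint, only the diagonal has a vertical component, so vertical equilibrium gives:
F * sin(45) = 59
F = 59 / sin(45)
= 59 / 0.707107
= 83.44 kN

83.44 kN


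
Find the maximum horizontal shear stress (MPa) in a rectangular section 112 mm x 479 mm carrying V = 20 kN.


A = b * h = 112 * 479 = 53648 mm^2
V = 20 kN = 20000.0 N
tau_max = 1.5 * V / A = 1.5 * 20000.0 / 53648
= 0.5592 MPa

0.5592 MPa


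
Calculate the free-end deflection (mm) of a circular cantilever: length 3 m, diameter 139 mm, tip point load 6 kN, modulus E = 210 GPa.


I = pi * d^4 / 64 = pi * 139^4 / 64 = 18324372.0 mm^4
L = 3000.0 mm, P = 6000.0 N, E = 210000.0 MPa
delta = P * L^3 / (3 * E * I)
= 6000.0 * 3000.0^3 / (3 * 210000.0 * 18324372.0)
= 14.0328 mm

14.0328 mm
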